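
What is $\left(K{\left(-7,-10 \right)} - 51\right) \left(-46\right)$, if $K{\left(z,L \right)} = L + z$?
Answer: $3128$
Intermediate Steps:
$\left(K{\left(-7,-10 \right)} - 51\right) \left(-46\right) = \left(\left(-10 - 7\right) - 51\right) \left(-46\right) = \left(-17 - 51\right) \left(-46\right) = \left(-68\right) \left(-46\right) = 3128$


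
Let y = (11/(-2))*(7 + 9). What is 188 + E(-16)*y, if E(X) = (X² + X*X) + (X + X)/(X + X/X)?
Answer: -675836/15 ≈ -45056.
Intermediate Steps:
E(X) = 2*X² + 2*X/(1 + X) (E(X) = (X² + X²) + (2*X)/(X + 1) = 2*X² + (2*X)/(1 + X) = 2*X² + 2*X/(1 + X))
y = -88 (y = (11*(-½))*16 = -11/2*16 = -88)
188 + E(-16)*y = 188 + (2*(-16)*(1 - 16 + (-16)²)/(1 - 16))*(-88) = 188 + (2*(-16)*(1 - 16 + 256)/(-15))*(-88) = 188 + (2*(-16)*(-1/15)*241)*(-88) = 188 + (7712/15)*(-88) = 188 - 678656/15 = -675836/15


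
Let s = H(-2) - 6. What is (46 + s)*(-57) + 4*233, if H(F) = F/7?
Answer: -9322/7 ≈ -1331.7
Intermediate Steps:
H(F) = F/7 (H(F) = F*(⅐) = F/7)
s = -44/7 (s = (⅐)*(-2) - 6 = -2/7 - 6 = -44/7 ≈ -6.2857)
(46 + s)*(-57) + 4*233 = (46 - 44/7)*(-57) + 4*233 = (278/7)*(-57) + 932 = -15846/7 + 932 = -9322/7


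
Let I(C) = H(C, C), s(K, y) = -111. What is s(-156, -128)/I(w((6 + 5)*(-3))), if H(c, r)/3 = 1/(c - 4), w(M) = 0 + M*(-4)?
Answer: -4736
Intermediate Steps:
w(M) = -4*M (w(M) = 0 - 4*M = -4*M)
H(c, r) = 3/(-4 + c) (H(c, r) = 3/(c - 4) = 3/(-4 + c))
I(C) = 3/(-4 + C)
s(-156, -128)/I(w((6 + 5)*(-3))) = -111/(3/(-4 - 4*(6 + 5)*(-3))) = -111/(3/(-4 - 44*(-3))) = -111/(3/(-4 - 4*(-33))) = -111/(3/(-4 + 132)) = -111/(3/128) = -111/(3*(1/128)) = -111/3/128 = -111*128/3 = -4736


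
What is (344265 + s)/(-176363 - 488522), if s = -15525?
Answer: -65748/132977 ≈ -0.49443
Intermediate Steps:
(344265 + s)/(-176363 - 488522) = (344265 - 15525)/(-176363 - 488522) = 328740/(-664885) = 328740*(-1/664885) = -65748/132977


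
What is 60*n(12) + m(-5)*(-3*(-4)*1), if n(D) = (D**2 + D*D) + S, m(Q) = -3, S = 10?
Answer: 17844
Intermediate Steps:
n(D) = 10 + 2*D**2 (n(D) = (D**2 + D*D) + 10 = (D**2 + D**2) + 10 = 2*D**2 + 10 = 10 + 2*D**2)
60*n(12) + m(-5)*(-3*(-4)*1) = 60*(10 + 2*12**2) - 3*(-3*(-4)) = 60*(10 + 2*144) - 36 = 60*(10 + 288) - 3*12 = 60*298 - 36 = 17880 - 36 = 17844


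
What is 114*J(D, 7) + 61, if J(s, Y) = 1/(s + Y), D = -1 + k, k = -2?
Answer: 179/2 ≈ 89.500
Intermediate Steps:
D = -3 (D = -1 - 2 = -3)
J(s, Y) = 1/(Y + s)
114*J(D, 7) + 61 = 114/(7 - 3) + 61 = 114/4 + 61 = 114*(¼) + 61 = 57/2 + 61 = 179/2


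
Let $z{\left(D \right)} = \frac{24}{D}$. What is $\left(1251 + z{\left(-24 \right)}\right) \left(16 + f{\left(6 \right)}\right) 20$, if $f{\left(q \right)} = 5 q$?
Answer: $1150000$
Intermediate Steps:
$\left(1251 + z{\left(-24 \right)}\right) \left(16 + f{\left(6 \right)}\right) 20 = \left(1251 + \frac{24}{-24}\right) \left(16 + 5 \cdot 6\right) 20 = \left(1251 + 24 \left(- \frac{1}{24}\right)\right) \left(16 + 30\right) 20 = \left(1251 - 1\right) 46 \cdot 20 = 1250 \cdot 920 = 1150000$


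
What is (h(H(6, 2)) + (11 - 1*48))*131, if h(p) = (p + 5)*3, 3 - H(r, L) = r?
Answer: -4061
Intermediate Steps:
H(r, L) = 3 - r
h(p) = 15 + 3*p (h(p) = (5 + p)*3 = 15 + 3*p)
(h(H(6, 2)) + (11 - 1*48))*131 = ((15 + 3*(3 - 1*6)) + (11 - 1*48))*131 = ((15 + 3*(3 - 6)) + (11 - 48))*131 = ((15 + 3*(-3)) - 37)*131 = ((15 - 9) - 37)*131 = (6 - 37)*131 = -31*131 = -4061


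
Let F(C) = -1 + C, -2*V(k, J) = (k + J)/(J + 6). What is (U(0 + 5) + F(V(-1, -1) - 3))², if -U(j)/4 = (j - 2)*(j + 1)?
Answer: 143641/25 ≈ 5745.6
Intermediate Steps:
V(k, J) = -(J + k)/(2*(6 + J)) (V(k, J) = -(k + J)/(2*(J + 6)) = -(J + k)/(2*(6 + J)))
U(j) = -4*(1 + j)*(-2 + j) (U(j) = -4*(j - 2)*(j + 1) = -4*(-2 + j)*(1 + j) = -4*(1 + j)*(-2 + j))
(U(0 + 5) + F(V(-1, -1) - 3))² = ((8 - 4*(0 + 5)² + 4*(0 + 5)) + (-1 + ((-1*(-1) - 1*(-1))/(2*(6 - 1)) - 3)))² = ((8 - 4*5² + 4*5) + (-1 + ((½)*(1 + 1)/5 - 3)))² = ((8 - 4*25 + 20) + (-1 + ((½)*(⅕)*2 - 3)))² = ((8 - 100 + 20) + (-1 + (⅕ - 3)))² = (-72 + (-1 - 14/5))² = (-72 - 19/5)² = (-379/5)² = 143641/25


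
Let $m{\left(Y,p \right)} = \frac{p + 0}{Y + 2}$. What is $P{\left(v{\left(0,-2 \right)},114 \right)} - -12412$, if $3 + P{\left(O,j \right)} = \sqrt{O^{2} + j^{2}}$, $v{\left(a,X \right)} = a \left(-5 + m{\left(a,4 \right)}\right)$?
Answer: $12523$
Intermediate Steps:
$m{\left(Y,p \right)} = \frac{p}{2 + Y}$
$v{\left(a,X \right)} = a \left(-5 + \frac{4}{2 + a}\right)$
$P{\left(O,j \right)} = -3 + \sqrt{O^{2} + j^{2}}$
$P{\left(v{\left(0,-2 \right)},114 \right)} - -12412 = \left(-3 + \sqrt{\left(\left(-1\right) 0 \frac{1}{2 + 0} \left(6 + 5 \cdot 0\right)\right)^{2} + 114^{2}}\right) - -12412 = \left(-3 + \sqrt{\left(\left(-1\right) 0 \cdot \frac{1}{2} \left(6 + 0\right)\right)^{2} + 12996}\right) + 12412 = \left(-3 + \sqrt{\left(\left(-1\right) 0 \cdot \frac{1}{2} \cdot 6\right)^{2} + 12996}\right) + 12412 = \left(-3 + \sqrt{0^{2} + 12996}\right) + 12412 = \left(-3 + \sqrt{0 + 12996}\right) + 12412 = \left(-3 + \sqrt{12996}\right) + 12412 = \left(-3 + 114\right) + 12412 = 111 + 12412 = 12523$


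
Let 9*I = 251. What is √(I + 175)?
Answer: √1826/3 ≈ 14.244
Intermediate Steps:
I = 251/9 (I = (⅑)*251 = 251/9 ≈ 27.889)
√(I + 175) = √(251/9 + 175) = √(1826/9) = √1826/3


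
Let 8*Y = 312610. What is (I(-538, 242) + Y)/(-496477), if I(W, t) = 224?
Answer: -157201/1985908 ≈ -0.079158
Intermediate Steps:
Y = 156305/4 (Y = (1/8)*312610 = 156305/4 ≈ 39076.)
(I(-538, 242) + Y)/(-496477) = (224 + 156305/4)/(-496477) = (157201/4)*(-1/496477) = -157201/1985908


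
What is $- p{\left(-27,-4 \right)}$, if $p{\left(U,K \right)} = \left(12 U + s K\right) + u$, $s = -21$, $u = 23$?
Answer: $217$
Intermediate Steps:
$p{\left(U,K \right)} = 23 - 21 K + 12 U$ ($p{\left(U,K \right)} = \left(12 U - 21 K\right) + 23 = \left(- 21 K + 12 U\right) + 23 = 23 - 21 K + 12 U$)
$- p{\left(-27,-4 \right)} = - (23 - -84 + 12 \left(-27\right)) = - (23 + 84 - 324) = \left(-1\right) \left(-217\right) = 217$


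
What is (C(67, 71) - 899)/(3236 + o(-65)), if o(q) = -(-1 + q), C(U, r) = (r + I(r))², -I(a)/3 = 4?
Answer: 1291/1651 ≈ 0.78195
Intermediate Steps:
I(a) = -12 (I(a) = -3*4 = -12)
C(U, r) = (-12 + r)² (C(U, r) = (r - 12)² = (-12 + r)²)
o(q) = 1 - q
(C(67, 71) - 899)/(3236 + o(-65)) = ((-12 + 71)² - 899)/(3236 + (1 - 1*(-65))) = (59² - 899)/(3236 + (1 + 65)) = (3481 - 899)/(3236 + 66) = 2582/3302 = 2582*(1/3302) = 1291/1651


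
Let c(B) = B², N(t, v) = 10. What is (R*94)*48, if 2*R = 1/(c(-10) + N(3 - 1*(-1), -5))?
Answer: 1128/55 ≈ 20.509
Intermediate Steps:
R = 1/220 (R = 1/(2*((-10)² + 10)) = 1/(2*(100 + 10)) = (½)/110 = (½)*(1/110) = 1/220 ≈ 0.0045455)
(R*94)*48 = ((1/220)*94)*48 = (47/110)*48 = 1128/55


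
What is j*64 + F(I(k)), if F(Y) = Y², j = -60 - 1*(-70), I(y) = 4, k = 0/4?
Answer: 656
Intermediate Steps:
k = 0 (k = 0*(¼) = 0)
j = 10 (j = -60 + 70 = 10)
j*64 + F(I(k)) = 10*64 + 4² = 640 + 16 = 656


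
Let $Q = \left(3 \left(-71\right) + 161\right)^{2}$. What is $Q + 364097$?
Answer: $366801$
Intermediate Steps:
$Q = 2704$ ($Q = \left(-213 + 161\right)^{2} = \left(-52\right)^{2} = 2704$)
$Q + 364097 = 2704 + 364097 = 366801$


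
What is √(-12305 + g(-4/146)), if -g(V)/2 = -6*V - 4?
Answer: 3*I*√7281385/73 ≈ 110.89*I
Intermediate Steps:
g(V) = 8 + 12*V (g(V) = -2*(-6*V - 4) = -2*(-4 - 6*V) = 8 + 12*V)
√(-12305 + g(-4/146)) = √(-12305 + (8 + 12*(-4/146))) = √(-12305 + (8 + 12*(-4*1/146))) = √(-12305 + (8 + 12*(-2/73))) = √(-12305 + (8 - 24/73)) = √(-12305 + 560/73) = √(-897705/73) = 3*I*√7281385/73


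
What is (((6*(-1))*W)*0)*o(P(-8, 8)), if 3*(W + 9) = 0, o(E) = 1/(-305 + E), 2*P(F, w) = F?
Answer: 0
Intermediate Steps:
P(F, w) = F/2
W = -9 (W = -9 + (⅓)*0 = -9 + 0 = -9)
(((6*(-1))*W)*0)*o(P(-8, 8)) = (((6*(-1))*(-9))*0)/(-305 + (½)*(-8)) = (-6*(-9)*0)/(-305 - 4) = (54*0)/(-309) = 0*(-1/309) = 0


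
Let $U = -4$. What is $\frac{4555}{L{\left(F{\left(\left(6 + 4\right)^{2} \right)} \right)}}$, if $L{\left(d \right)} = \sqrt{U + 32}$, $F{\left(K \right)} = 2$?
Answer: $\frac{4555 \sqrt{7}}{14} \approx 860.81$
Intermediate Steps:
$L{\left(d \right)} = 2 \sqrt{7}$ ($L{\left(d \right)} = \sqrt{-4 + 32} = \sqrt{28} = 2 \sqrt{7}$)
$\frac{4555}{L{\left(F{\left(\left(6 + 4\right)^{2} \right)} \right)}} = \frac{4555}{2 \sqrt{7}} = 4555 \frac{\sqrt{7}}{14} = \frac{4555 \sqrt{7}}{14}$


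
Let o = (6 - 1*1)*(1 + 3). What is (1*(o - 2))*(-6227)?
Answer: -112086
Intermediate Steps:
o = 20 (o = (6 - 1)*4 = 5*4 = 20)
(1*(o - 2))*(-6227) = (1*(20 - 2))*(-6227) = (1*18)*(-6227) = 18*(-6227) = -112086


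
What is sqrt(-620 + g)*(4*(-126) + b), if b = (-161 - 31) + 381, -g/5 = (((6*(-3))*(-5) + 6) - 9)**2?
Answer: -2205*I*sqrt(785) ≈ -61779.0*I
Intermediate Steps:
g = -37845 (g = -5*(((6*(-3))*(-5) + 6) - 9)**2 = -5*((-18*(-5) + 6) - 9)**2 = -5*((90 + 6) - 9)**2 = -5*(96 - 9)**2 = -5*87**2 = -5*7569 = -37845)
b = 189 (b = -192 + 381 = 189)
sqrt(-620 + g)*(4*(-126) + b) = sqrt(-620 - 37845)*(4*(-126) + 189) = sqrt(-38465)*(-504 + 189) = (7*I*sqrt(785))*(-315) = -2205*I*sqrt(785)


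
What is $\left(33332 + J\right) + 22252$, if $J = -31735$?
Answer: $23849$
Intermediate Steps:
$\left(33332 + J\right) + 22252 = \left(33332 - 31735\right) + 22252 = 1597 + 22252 = 23849$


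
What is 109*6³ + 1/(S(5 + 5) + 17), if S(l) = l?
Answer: 635689/27 ≈ 23544.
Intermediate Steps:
109*6³ + 1/(S(5 + 5) + 17) = 109*6³ + 1/((5 + 5) + 17) = 109*216 + 1/(10 + 17) = 23544 + 1/27 = 635689/27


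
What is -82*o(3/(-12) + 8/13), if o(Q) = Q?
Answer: -779/26 ≈ -29.962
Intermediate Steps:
-82*o(3/(-12) + 8/13) = -82*(3/(-12) + 8/13) = -82*(3*(-1/12) + 8*(1/13)) = -82*(-¼ + 8/13) = -82*19/52 = -779/26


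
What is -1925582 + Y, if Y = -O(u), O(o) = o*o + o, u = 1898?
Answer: -5529884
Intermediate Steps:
O(o) = o + o**2 (O(o) = o**2 + o = o + o**2)
Y = -3604302 (Y = -1898*(1 + 1898) = -1898*1899 = -1*3604302 = -3604302)
-1925582 + Y = -1925582 - 3604302 = -5529884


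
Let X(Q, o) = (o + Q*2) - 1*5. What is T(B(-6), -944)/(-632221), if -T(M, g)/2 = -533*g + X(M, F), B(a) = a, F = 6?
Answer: 1006282/632221 ≈ 1.5917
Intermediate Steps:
X(Q, o) = -5 + o + 2*Q (X(Q, o) = (o + 2*Q) - 5 = -5 + o + 2*Q)
T(M, g) = -2 - 4*M + 1066*g (T(M, g) = -2*(-533*g + (-5 + 6 + 2*M)) = -2*(-533*g + (1 + 2*M)) = -2*(1 - 533*g + 2*M) = -2 - 4*M + 1066*g)
T(B(-6), -944)/(-632221) = (-2 - 4*(-6) + 1066*(-944))/(-632221) = (-2 + 24 - 1006304)*(-1/632221) = -1006282*(-1/632221) = 1006282/632221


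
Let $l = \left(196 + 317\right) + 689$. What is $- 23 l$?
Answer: $-27646$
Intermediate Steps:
$l = 1202$ ($l = 513 + 689 = 1202$)
$- 23 l = \left(-23\right) 1202 = -27646$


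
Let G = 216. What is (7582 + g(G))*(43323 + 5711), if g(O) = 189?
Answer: 381043214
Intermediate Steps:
(7582 + g(G))*(43323 + 5711) = (7582 + 189)*(43323 + 5711) = 7771*49034 = 381043214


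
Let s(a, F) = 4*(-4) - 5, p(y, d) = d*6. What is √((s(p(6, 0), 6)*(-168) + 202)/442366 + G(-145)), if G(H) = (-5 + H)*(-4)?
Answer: √34903167895/7627 ≈ 24.495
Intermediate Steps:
p(y, d) = 6*d
s(a, F) = -21 (s(a, F) = -16 - 5 = -21)
G(H) = 20 - 4*H
√((s(p(6, 0), 6)*(-168) + 202)/442366 + G(-145)) = √((-21*(-168) + 202)/442366 + (20 - 4*(-145))) = √((3528 + 202)*(1/442366) + (20 + 580)) = √(3730*(1/442366) + 600) = √(1865/221183 + 600) = √(132711665/221183) = √34903167895/7627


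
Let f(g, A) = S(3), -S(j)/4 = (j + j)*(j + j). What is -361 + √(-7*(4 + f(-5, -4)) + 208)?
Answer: -361 + 6*√33 ≈ -326.53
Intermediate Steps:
S(j) = -16*j² (S(j) = -4*(j + j)*(j + j) = -4*2*j*2*j = -16*j²)
f(g, A) = -144 (f(g, A) = -16*3² = -16*9 = -144)
-361 + √(-7*(4 + f(-5, -4)) + 208) = -361 + √(-7*(4 - 144) + 208) = -361 + √(-7*(-140) + 208) = -361 + √(980 + 208) = -361 + √1188 = -361 + 6*√33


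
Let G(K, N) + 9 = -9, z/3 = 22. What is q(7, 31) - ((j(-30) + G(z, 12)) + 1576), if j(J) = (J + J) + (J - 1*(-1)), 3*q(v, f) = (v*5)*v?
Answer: -4162/3 ≈ -1387.3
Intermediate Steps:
z = 66 (z = 3*22 = 66)
q(v, f) = 5*v²/3 (q(v, f) = ((v*5)*v)/3 = ((5*v)*v)/3 = (5*v²)/3 = 5*v²/3)
G(K, N) = -18 (G(K, N) = -9 - 9 = -18)
j(J) = 1 + 3*J (j(J) = 2*J + (J + 1) = 2*J + (1 + J) = 1 + 3*J)
q(7, 31) - ((j(-30) + G(z, 12)) + 1576) = (5/3)*7² - (((1 + 3*(-30)) - 18) + 1576) = (5/3)*49 - (((1 - 90) - 18) + 1576) = 245/3 - ((-89 - 18) + 1576) = 245/3 - (-107 + 1576) = 245/3 - 1*1469 = 245/3 - 1469 = -4162/3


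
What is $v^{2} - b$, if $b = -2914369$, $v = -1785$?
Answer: $6100594$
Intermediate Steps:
$v^{2} - b = \left(-1785\right)^{2} - -2914369 = 3186225 + 2914369 = 6100594$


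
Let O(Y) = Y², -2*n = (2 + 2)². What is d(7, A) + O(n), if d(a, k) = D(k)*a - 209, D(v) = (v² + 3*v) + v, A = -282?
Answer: 548627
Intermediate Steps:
D(v) = v² + 4*v
d(a, k) = -209 + a*k*(4 + k) (d(a, k) = (k*(4 + k))*a - 209 = a*k*(4 + k) - 209 = -209 + a*k*(4 + k))
n = -8 (n = -(2 + 2)²/2 = -½*4² = -½*16 = -8)
d(7, A) + O(n) = (-209 + 7*(-282)*(4 - 282)) + (-8)² = (-209 + 7*(-282)*(-278)) + 64 = (-209 + 548772) + 64 = 548563 + 64 = 548627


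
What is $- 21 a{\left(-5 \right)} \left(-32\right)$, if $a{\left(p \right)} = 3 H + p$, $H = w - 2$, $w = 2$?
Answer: $-3360$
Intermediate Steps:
$H = 0$ ($H = 2 - 2 = 0$)
$a{\left(p \right)} = p$ ($a{\left(p \right)} = 3 \cdot 0 + p = 0 + p = p$)
$- 21 a{\left(-5 \right)} \left(-32\right) = \left(-21\right) \left(-5\right) \left(-32\right) = 105 \left(-32\right) = -3360$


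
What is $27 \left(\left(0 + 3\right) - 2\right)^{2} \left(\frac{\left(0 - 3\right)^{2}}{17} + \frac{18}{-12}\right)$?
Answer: $- \frac{891}{34} \approx -26.206$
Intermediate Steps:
$27 \left(\left(0 + 3\right) - 2\right)^{2} \left(\frac{\left(0 - 3\right)^{2}}{17} + \frac{18}{-12}\right) = 27 \left(3 - 2\right)^{2} \left(\left(-3\right)^{2} \cdot \frac{1}{17} + 18 \left(- \frac{1}{12}\right)\right) = 27 \cdot 1^{2} \left(9 \cdot \frac{1}{17} - \frac{3}{2}\right) = 27 \cdot 1 \left(\frac{9}{17} - \frac{3}{2}\right) = 27 \left(- \frac{33}{34}\right) = - \frac{891}{34}$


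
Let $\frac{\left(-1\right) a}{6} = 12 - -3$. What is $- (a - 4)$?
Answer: $94$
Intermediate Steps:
$a = -90$ ($a = - 6 \left(12 - -3\right) = - 6 \left(12 + 3\right) = \left(-6\right) 15 = -90$)
$- (a - 4) = - (-90 - 4) = \left(-1\right) \left(-94\right) = 94$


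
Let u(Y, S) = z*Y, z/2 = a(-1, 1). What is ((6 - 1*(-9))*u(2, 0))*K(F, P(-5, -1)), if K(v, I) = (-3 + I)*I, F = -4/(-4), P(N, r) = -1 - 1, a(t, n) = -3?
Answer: -1800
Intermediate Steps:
z = -6 (z = 2*(-3) = -6)
P(N, r) = -2
u(Y, S) = -6*Y
F = 1 (F = -4*(-¼) = 1)
K(v, I) = I*(-3 + I)
((6 - 1*(-9))*u(2, 0))*K(F, P(-5, -1)) = ((6 - 1*(-9))*(-6*2))*(-2*(-3 - 2)) = ((6 + 9)*(-12))*(-2*(-5)) = (15*(-12))*10 = -180*10 = -1800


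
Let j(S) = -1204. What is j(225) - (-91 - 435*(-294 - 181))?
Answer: -207738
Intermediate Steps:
j(225) - (-91 - 435*(-294 - 181)) = -1204 - (-91 - 435*(-294 - 181)) = -1204 - (-91 - 435*(-475)) = -1204 - (-91 + 206625) = -1204 - 1*206534 = -1204 - 206534 = -207738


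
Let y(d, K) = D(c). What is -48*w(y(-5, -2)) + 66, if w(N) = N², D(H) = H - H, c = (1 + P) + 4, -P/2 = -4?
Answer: 66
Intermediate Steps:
P = 8 (P = -2*(-4) = 8)
c = 13 (c = (1 + 8) + 4 = 9 + 4 = 13)
D(H) = 0
y(d, K) = 0
-48*w(y(-5, -2)) + 66 = -48*0² + 66 = -48*0 + 66 = 0 + 66 = 66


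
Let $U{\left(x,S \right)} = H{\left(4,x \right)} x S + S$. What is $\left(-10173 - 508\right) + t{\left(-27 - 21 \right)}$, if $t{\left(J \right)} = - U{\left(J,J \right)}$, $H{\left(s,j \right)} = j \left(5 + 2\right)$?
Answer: $763511$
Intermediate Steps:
$H{\left(s,j \right)} = 7 j$ ($H{\left(s,j \right)} = j 7 = 7 j$)
$U{\left(x,S \right)} = S + 7 S x^{2}$ ($U{\left(x,S \right)} = 7 x x S + S = 7 x^{2} S + S = 7 S x^{2} + S = S + 7 S x^{2}$)
$t{\left(J \right)} = - J \left(1 + 7 J^{2}\right)$
$\left(-10173 - 508\right) + t{\left(-27 - 21 \right)} = \left(-10173 - 508\right) - \left(-48 + 7 \left(-27 - 21\right)^{3}\right) = -10681 - \left(-48 + 7 \left(-48\right)^{3}\right) = -10681 + \left(48 - -774144\right) = -10681 + \left(48 + 774144\right) = -10681 + 774192 = 763511$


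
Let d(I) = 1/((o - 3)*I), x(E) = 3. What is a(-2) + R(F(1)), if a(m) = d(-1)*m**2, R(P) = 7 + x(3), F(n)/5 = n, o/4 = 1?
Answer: 6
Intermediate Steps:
o = 4 (o = 4*1 = 4)
F(n) = 5*n
R(P) = 10 (R(P) = 7 + 3 = 10)
d(I) = 1/I (d(I) = 1/((4 - 3)*I) = 1/(1*I) = 1/I)
a(m) = -m**2 (a(m) = m**2/(-1) = -m**2)
a(-2) + R(F(1)) = -1*(-2)**2 + 10 = -1*4 + 10 = -4 + 10 = 6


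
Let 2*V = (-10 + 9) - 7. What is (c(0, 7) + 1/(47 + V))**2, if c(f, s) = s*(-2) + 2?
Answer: 265225/1849 ≈ 143.44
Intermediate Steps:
V = -4 (V = ((-10 + 9) - 7)/2 = (-1 - 7)/2 = (1/2)*(-8) = -4)
c(f, s) = 2 - 2*s (c(f, s) = -2*s + 2 = 2 - 2*s)
(c(0, 7) + 1/(47 + V))**2 = ((2 - 2*7) + 1/(47 - 4))**2 = ((2 - 14) + 1/43)**2 = (-12 + 1/43)**2 = (-515/43)**2 = 265225/1849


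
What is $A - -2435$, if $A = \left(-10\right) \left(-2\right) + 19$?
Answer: $2474$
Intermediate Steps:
$A = 39$ ($A = 20 + 19 = 39$)
$A - -2435 = 39 - -2435 = 39 + 2435 = 2474$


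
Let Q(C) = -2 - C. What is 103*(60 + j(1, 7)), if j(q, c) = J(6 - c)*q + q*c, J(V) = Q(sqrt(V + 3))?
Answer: 6695 - 103*sqrt(2) ≈ 6549.3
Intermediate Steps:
J(V) = -2 - sqrt(3 + V) (J(V) = -2 - sqrt(V + 3) = -2 - sqrt(3 + V))
j(q, c) = c*q + q*(-2 - sqrt(9 - c)) (j(q, c) = (-2 - sqrt(3 + (6 - c)))*q + q*c = (-2 - sqrt(9 - c))*q + c*q = q*(-2 - sqrt(9 - c)) + c*q = c*q + q*(-2 - sqrt(9 - c)))
103*(60 + j(1, 7)) = 103*(60 + 1*(-2 + 7 - sqrt(9 - 1*7))) = 103*(60 + 1*(-2 + 7 - sqrt(9 - 7))) = 103*(60 + 1*(-2 + 7 - sqrt(2))) = 103*(60 + 1*(5 - sqrt(2))) = 103*(60 + (5 - sqrt(2))) = 103*(65 - sqrt(2)) = 6695 - 103*sqrt(2)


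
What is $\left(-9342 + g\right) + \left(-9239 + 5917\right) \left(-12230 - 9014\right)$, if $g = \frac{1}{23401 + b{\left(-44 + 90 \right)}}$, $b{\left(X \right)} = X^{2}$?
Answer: $\frac{1800561837843}{25517} \approx 7.0563 \cdot 10^{7}$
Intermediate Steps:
$g = \frac{1}{25517}$ ($g = \frac{1}{23401 + \left(-44 + 90\right)^{2}} = \frac{1}{23401 + 46^{2}} = \frac{1}{23401 + 2116} = \frac{1}{25517} \approx 3.919 \cdot 10^{-5}$)
$\left(-9342 + g\right) + \left(-9239 + 5917\right) \left(-12230 - 9014\right) = \left(-9342 + \frac{1}{25517}\right) + \left(-9239 + 5917\right) \left(-12230 - 9014\right) = - \frac{238379813}{25517} - -70572568 = - \frac{238379813}{25517} + 70572568 = \frac{1800561837843}{25517}$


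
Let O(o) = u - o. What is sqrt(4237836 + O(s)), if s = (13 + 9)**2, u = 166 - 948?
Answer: 3*sqrt(470730) ≈ 2058.3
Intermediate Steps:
u = -782
s = 484 (s = 22**2 = 484)
O(o) = -782 - o
sqrt(4237836 + O(s)) = sqrt(4237836 + (-782 - 1*484)) = sqrt(4237836 + (-782 - 484)) = sqrt(4237836 - 1266) = sqrt(4236570) = 3*sqrt(470730)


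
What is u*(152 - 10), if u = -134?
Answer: -19028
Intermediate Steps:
u*(152 - 10) = -134*(152 - 10) = -134*142 = -19028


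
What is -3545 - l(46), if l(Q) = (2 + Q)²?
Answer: -5849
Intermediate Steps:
-3545 - l(46) = -3545 - (2 + 46)² = -3545 - 1*48² = -3545 - 1*2304 = -3545 - 2304 = -5849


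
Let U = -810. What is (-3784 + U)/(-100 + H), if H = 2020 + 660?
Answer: -2297/1290 ≈ -1.7806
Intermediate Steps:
H = 2680
(-3784 + U)/(-100 + H) = (-3784 - 810)/(-100 + 2680) = -4594/2580 = -4594*1/2580 = -2297/1290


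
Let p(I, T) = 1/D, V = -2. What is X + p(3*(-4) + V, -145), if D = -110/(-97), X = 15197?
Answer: 1671767/110 ≈ 15198.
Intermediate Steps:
D = 110/97 (D = -110*(-1/97) = 110/97 ≈ 1.1340)
p(I, T) = 97/110 (p(I, T) = 1/(110/97) = 97/110)
X + p(3*(-4) + V, -145) = 15197 + 97/110 = 1671767/110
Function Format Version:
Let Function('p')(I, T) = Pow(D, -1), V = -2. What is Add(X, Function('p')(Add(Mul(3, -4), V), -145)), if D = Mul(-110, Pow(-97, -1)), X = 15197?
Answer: Rational(1671767, 110) ≈ 15198.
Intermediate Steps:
D = Rational(110, 97) (D = Mul(-110, Rational(-1, 97)) = Rational(110, 97) ≈ 1.1340)
Function('p')(I, T) = Rational(97, 110) (Function('p')(I, T) = Pow(Rational(110, 97), -1) = Rational(97, 110))
Add(X, Function('p')(Add(Mul(3, -4), V), -145)) = Add(15197, Rational(97, 110)) = Rational(1671767, 110)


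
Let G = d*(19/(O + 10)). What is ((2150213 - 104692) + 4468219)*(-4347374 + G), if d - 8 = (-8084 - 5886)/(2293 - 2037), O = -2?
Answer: -7249506398122225/256 ≈ -2.8318e+13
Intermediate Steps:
d = -5961/128 (d = 8 + (-8084 - 5886)/(2293 - 2037) = 8 - 13970/256 = 8 - 13970*1/256 = 8 - 6985/128 = -5961/128 ≈ -46.570)
G = -113259/1024 (G = -113259/(128*(-2 + 10)) = -113259/(128*8) = -5961/128*19/8 = -113259/1024 ≈ -110.60)
((2150213 - 104692) + 4468219)*(-4347374 + G) = ((2150213 - 104692) + 4468219)*(-4347374 - 113259/1024) = (2045521 + 4468219)*(-4451824235/1024) = 6513740*(-4451824235/1024) = -7249506398122225/256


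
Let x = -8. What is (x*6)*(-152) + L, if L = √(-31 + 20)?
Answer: 7296 + I*√11 ≈ 7296.0 + 3.3166*I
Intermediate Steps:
L = I*√11 (L = √(-11) = I*√11 ≈ 3.3166*I)
(x*6)*(-152) + L = -8*6*(-152) + I*√11 = -48*(-152) + I*√11 = 7296 + I*√11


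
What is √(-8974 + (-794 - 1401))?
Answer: 3*I*√1241 ≈ 105.68*I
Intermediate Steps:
√(-8974 + (-794 - 1401)) = √(-8974 - 2195) = √(-11169) = 3*I*√1241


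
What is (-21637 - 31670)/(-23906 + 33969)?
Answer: -53307/10063 ≈ -5.2973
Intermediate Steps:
(-21637 - 31670)/(-23906 + 33969) = -53307/10063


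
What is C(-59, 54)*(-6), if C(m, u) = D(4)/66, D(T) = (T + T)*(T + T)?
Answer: -64/11 ≈ -5.8182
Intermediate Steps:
D(T) = 4*T² (D(T) = (2*T)*(2*T) = 4*T²)
C(m, u) = 32/33 (C(m, u) = (4*4²)/66 = (4*16)*(1/66) = 64*(1/66) = 32/33)
C(-59, 54)*(-6) = (32/33)*(-6) = -64/11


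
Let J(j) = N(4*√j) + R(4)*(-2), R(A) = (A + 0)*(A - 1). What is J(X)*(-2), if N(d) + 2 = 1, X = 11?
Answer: 50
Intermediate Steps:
R(A) = A*(-1 + A)
N(d) = -1 (N(d) = -2 + 1 = -1)
J(j) = -25 (J(j) = -1 + (4*(-1 + 4))*(-2) = -1 + (4*3)*(-2) = -1 + 12*(-2) = -1 - 24 = -25)
J(X)*(-2) = -25*(-2) = 50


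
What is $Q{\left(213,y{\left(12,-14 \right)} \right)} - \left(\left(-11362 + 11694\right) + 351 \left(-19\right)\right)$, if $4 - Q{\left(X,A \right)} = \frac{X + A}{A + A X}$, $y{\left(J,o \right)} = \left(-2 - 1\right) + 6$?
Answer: $\frac{678451}{107} \approx 6340.7$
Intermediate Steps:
$y{\left(J,o \right)} = 3$ ($y{\left(J,o \right)} = -3 + 6 = 3$)
$Q{\left(X,A \right)} = 4 - \frac{A + X}{A + A X}$ ($Q{\left(X,A \right)} = 4 - \frac{X + A}{A + A X} = 4 - \frac{A + X}{A + A X}$)
$Q{\left(213,y{\left(12,-14 \right)} \right)} - \left(\left(-11362 + 11694\right) + 351 \left(-19\right)\right) = \frac{\left(-1\right) 213 + 3 \cdot 3 + 4 \cdot 3 \cdot 213}{3 \left(1 + 213\right)} - \left(\left(-11362 + 11694\right) + 351 \left(-19\right)\right) = \frac{-213 + 9 + 2556}{3 \cdot 214} - \left(332 - 6669\right) = \frac{1}{3} \cdot \frac{1}{214} \cdot 2352 - -6337 = \frac{392}{107} + 6337 = \frac{678451}{107}$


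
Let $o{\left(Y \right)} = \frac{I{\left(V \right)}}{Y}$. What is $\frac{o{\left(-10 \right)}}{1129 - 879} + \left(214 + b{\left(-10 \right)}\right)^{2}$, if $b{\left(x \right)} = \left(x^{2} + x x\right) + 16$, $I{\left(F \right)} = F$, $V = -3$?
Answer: $\frac{462250003}{2500} \approx 1.849 \cdot 10^{5}$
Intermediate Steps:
$o{\left(Y \right)} = - \frac{3}{Y}$
$b{\left(x \right)} = 16 + 2 x^{2}$ ($b{\left(x \right)} = \left(x^{2} + x^{2}\right) + 16 = 2 x^{2} + 16 = 16 + 2 x^{2}$)
$\frac{o{\left(-10 \right)}}{1129 - 879} + \left(214 + b{\left(-10 \right)}\right)^{2} = \frac{\left(-3\right) \frac{1}{-10}}{1129 - 879} + \left(214 + \left(16 + 2 \left(-10\right)^{2}\right)\right)^{2} = \frac{\left(-3\right) \left(- \frac{1}{10}\right)}{250} + \left(214 + \left(16 + 2 \cdot 100\right)\right)^{2} = \frac{1}{250} \cdot \frac{3}{10} + \left(214 + \left(16 + 200\right)\right)^{2} = \frac{3}{2500} + \left(214 + 216\right)^{2} = \frac{3}{2500} + 430^{2} = \frac{3}{2500} + 184900 = \frac{462250003}{2500}$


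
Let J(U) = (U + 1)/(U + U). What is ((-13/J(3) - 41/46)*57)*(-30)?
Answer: 801990/23 ≈ 34869.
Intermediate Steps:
J(U) = (1 + U)/(2*U) (J(U) = (1 + U)/((2*U)) = (1 + U)*(1/(2*U)) = (1 + U)/(2*U))
((-13/J(3) - 41/46)*57)*(-30) = ((-13*6/(1 + 3) - 41/46)*57)*(-30) = ((-13/((½)*(⅓)*4) - 41*1/46)*57)*(-30) = ((-13/⅔ - 41/46)*57)*(-30) = ((-13*3/2 - 41/46)*57)*(-30) = ((-39/2 - 41/46)*57)*(-30) = -469/23*57*(-30) = -26733/23*(-30) = 801990/23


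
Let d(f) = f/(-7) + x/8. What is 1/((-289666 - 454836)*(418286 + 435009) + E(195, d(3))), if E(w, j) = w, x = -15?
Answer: -1/635279833895 ≈ -1.5741e-12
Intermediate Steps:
d(f) = -15/8 - f/7 (d(f) = f/(-7) - 15/8 = f*(-⅐) - 15*⅛ = -f/7 - 15/8 = -15/8 - f/7)
1/((-289666 - 454836)*(418286 + 435009) + E(195, d(3))) = 1/((-289666 - 454836)*(418286 + 435009) + 195) = 1/(-744502*853295 + 195) = 1/(-635279834090 + 195) = 1/(-635279833895) = -1/635279833895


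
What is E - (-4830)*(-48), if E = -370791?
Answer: -602631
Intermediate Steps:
E - (-4830)*(-48) = -370791 - (-4830)*(-48) = -370791 - 1*231840 = -370791 - 231840 = -602631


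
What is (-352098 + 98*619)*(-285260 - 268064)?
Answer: 161258533264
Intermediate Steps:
(-352098 + 98*619)*(-285260 - 268064) = (-352098 + 60662)*(-553324) = -291436*(-553324) = 161258533264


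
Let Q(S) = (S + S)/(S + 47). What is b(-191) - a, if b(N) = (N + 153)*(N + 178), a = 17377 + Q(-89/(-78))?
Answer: -63395843/3755 ≈ -16883.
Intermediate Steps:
Q(S) = 2*S/(47 + S) (Q(S) = (2*S)/(47 + S) = 2*S/(47 + S))
a = 65250813/3755 (a = 17377 + 2*(-89/(-78))/(47 - 89/(-78)) = 17377 + 2*(-89*(-1/78))/(47 - 89*(-1/78)) = 17377 + 2*(89/78)/(47 + 89/78) = 17377 + 2*(89/78)/(3755/78) = 17377 + 2*(89/78)*(78/3755) = 17377 + 178/3755 = 65250813/3755 ≈ 17377.)
b(N) = (153 + N)*(178 + N)
b(-191) - a = (27234 + (-191)**2 + 331*(-191)) - 1*65250813/3755 = (27234 + 36481 - 63221) - 65250813/3755 = 494 - 65250813/3755 = -63395843/3755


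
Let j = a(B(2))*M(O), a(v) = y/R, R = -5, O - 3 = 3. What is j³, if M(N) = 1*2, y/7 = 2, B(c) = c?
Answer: -21952/125 ≈ -175.62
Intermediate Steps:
O = 6 (O = 3 + 3 = 6)
y = 14 (y = 7*2 = 14)
a(v) = -14/5 (a(v) = 14/(-5) = 14*(-⅕) = -14/5)
M(N) = 2
j = -28/5 (j = -14/5*2 = -28/5 ≈ -5.6000)
j³ = (-28/5)³ = -21952/125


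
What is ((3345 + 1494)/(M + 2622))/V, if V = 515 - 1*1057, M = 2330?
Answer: -4839/2683984 ≈ -0.0018029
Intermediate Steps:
V = -542 (V = 515 - 1057 = -542)
((3345 + 1494)/(M + 2622))/V = ((3345 + 1494)/(2330 + 2622))/(-542) = (4839/4952)*(-1/542) = -4839/2683984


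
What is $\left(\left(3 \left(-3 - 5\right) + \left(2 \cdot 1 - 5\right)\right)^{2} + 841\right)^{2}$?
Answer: $2464900$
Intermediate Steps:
$\left(\left(3 \left(-3 - 5\right) + \left(2 \cdot 1 - 5\right)\right)^{2} + 841\right)^{2} = \left(\left(3 \left(-8\right) + \left(2 - 5\right)\right)^{2} + 841\right)^{2} = \left(\left(-24 - 3\right)^{2} + 841\right)^{2} = \left(\left(-27\right)^{2} + 841\right)^{2} = \left(729 + 841\right)^{2} = 1570^{2} = 2464900$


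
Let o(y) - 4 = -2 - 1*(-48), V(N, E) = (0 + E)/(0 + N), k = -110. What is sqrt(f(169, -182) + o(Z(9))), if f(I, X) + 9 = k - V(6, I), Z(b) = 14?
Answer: I*sqrt(3498)/6 ≈ 9.8573*I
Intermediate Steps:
V(N, E) = E/N
o(y) = 50 (o(y) = 4 + (-2 - 1*(-48)) = 4 + (-2 + 48) = 4 + 46 = 50)
f(I, X) = -119 - I/6 (f(I, X) = -9 + (-110 - I/6) = -119 - I/6)
sqrt(f(169, -182) + o(Z(9))) = sqrt((-119 - 1/6*169) + 50) = sqrt((-119 - 169/6) + 50) = sqrt(-883/6 + 50) = sqrt(-583/6) = I*sqrt(3498)/6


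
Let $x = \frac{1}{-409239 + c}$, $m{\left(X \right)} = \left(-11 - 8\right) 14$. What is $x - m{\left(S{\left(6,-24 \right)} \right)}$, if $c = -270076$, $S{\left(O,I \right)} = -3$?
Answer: $\frac{180697789}{679315} \approx 266.0$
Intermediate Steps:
$m{\left(X \right)} = -266$ ($m{\left(X \right)} = \left(-19\right) 14 = -266$)
$x = - \frac{1}{679315}$ ($x = \frac{1}{-409239 - 270076} = \frac{1}{-679315} = - \frac{1}{679315} \approx -1.4721 \cdot 10^{-6}$)
$x - m{\left(S{\left(6,-24 \right)} \right)} = - \frac{1}{679315} - -266 = - \frac{1}{679315} + 266 = \frac{180697789}{679315}$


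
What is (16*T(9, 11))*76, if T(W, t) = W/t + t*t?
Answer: 1629440/11 ≈ 1.4813e+5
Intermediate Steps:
T(W, t) = t**2 + W/t (T(W, t) = W/t + t**2 = t**2 + W/t)
(16*T(9, 11))*76 = (16*((9 + 11**3)/11))*76 = (16*((9 + 1331)/11))*76 = (16*((1/11)*1340))*76 = (16*(1340/11))*76 = (21440/11)*76 = 1629440/11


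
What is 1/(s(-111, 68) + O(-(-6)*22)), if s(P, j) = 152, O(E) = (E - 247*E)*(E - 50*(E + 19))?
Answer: 1/240877448 ≈ 4.1515e-9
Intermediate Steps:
O(E) = -246*E*(-950 - 49*E) (O(E) = (-246*E)*(E - 50*(19 + E)) = (-246*E)*(E + (-950 - 50*E)) = (-246*E)*(-950 - 49*E) = -246*E*(-950 - 49*E))
1/(s(-111, 68) + O(-(-6)*22)) = 1/(152 + 246*(-(-6)*22)*(950 + 49*(-(-6)*22))) = 1/(152 + 246*(-6*(-22))*(950 + 49*(-6*(-22)))) = 1/(152 + 246*132*(950 + 49*132)) = 1/(152 + 246*132*(950 + 6468)) = 1/(152 + 246*132*7418) = 1/(152 + 240877296) = 1/240877448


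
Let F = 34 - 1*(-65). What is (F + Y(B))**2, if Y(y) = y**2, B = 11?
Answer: 48400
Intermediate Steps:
F = 99 (F = 34 + 65 = 99)
(F + Y(B))**2 = (99 + 11**2)**2 = (99 + 121)**2 = 220**2 = 48400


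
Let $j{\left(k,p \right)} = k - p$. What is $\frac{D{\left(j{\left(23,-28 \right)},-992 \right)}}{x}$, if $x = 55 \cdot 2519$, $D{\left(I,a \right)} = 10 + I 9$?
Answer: $\frac{469}{138545} \approx 0.0033852$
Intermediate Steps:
$D{\left(I,a \right)} = 10 + 9 I$
$x = 138545$
$\frac{D{\left(j{\left(23,-28 \right)},-992 \right)}}{x} = \frac{10 + 9 \left(23 - -28\right)}{138545} = \left(10 + 9 \left(23 + 28\right)\right) \frac{1}{138545} = \left(10 + 9 \cdot 51\right) \frac{1}{138545} = \left(10 + 459\right) \frac{1}{138545} = 469 \cdot \frac{1}{138545} = \frac{469}{138545}$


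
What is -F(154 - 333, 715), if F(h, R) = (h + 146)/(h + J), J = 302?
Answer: 11/41 ≈ 0.26829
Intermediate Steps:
F(h, R) = (146 + h)/(302 + h) (F(h, R) = (h + 146)/(h + 302) = (146 + h)/(302 + h))
-F(154 - 333, 715) = -(146 + (154 - 333))/(302 + (154 - 333)) = -(146 - 179)/(302 - 179) = -(-33)/123 = -1*(-11/41) = 11/41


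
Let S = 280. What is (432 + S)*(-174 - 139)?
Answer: -222856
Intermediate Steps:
(432 + S)*(-174 - 139) = (432 + 280)*(-174 - 139) = 712*(-313) = -222856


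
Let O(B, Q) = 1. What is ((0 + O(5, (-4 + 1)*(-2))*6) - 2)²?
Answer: 16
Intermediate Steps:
((0 + O(5, (-4 + 1)*(-2))*6) - 2)² = ((0 + 1*6) - 2)² = ((0 + 6) - 2)² = (6 - 2)² = 4² = 16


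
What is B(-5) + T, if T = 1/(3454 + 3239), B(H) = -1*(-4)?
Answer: 26773/6693 ≈ 4.0002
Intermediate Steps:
B(H) = 4
T = 1/6693 ≈ 0.00014941
B(-5) + T = 4 + 1/6693 = 26773/6693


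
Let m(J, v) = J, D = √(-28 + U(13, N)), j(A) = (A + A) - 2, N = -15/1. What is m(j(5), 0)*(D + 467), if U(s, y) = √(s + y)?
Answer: 3736 + 8*√(-28 + I*√2) ≈ 3737.1 + 42.346*I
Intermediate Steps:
N = -15 (N = -15*1 = -15)
j(A) = -2 + 2*A (j(A) = 2*A - 2 = -2 + 2*A)
D = √(-28 + I*√2) (D = √(-28 + √(13 - 15)) = √(-28 + √(-2)) = √(-28 + I*√2) ≈ 0.13359 + 5.2932*I)
m(j(5), 0)*(D + 467) = (-2 + 2*5)*(√(-28 + I*√2) + 467) = (-2 + 10)*(467 + √(-28 + I*√2)) = 8*(467 + √(-28 + I*√2)) = 3736 + 8*√(-28 + I*√2)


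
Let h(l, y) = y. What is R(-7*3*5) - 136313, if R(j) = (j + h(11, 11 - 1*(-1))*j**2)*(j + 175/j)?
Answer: -14237113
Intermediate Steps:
R(j) = (j + 12*j**2)*(j + 175/j) (R(j) = (j + (11 - 1*(-1))*j**2)*(j + 175/j) = (j + (11 + 1)*j**2)*(j + 175/j) = (j + 12*j**2)*(j + 175/j))
R(-7*3*5) - 136313 = (175 + (-7*3*5)**2 + 12*(-7*3*5)**3 + 2100*(-7*3*5)) - 136313 = (175 + (-21*5)**2 + 12*(-21*5)**3 + 2100*(-21*5)) - 136313 = (175 + (-105)**2 + 12*(-105)**3 + 2100*(-105)) - 136313 = (175 + 11025 + 12*(-1157625) - 220500) - 136313 = (175 + 11025 - 13891500 - 220500) - 136313 = -14100800 - 136313 = -14237113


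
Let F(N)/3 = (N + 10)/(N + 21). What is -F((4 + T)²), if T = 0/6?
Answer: -78/37 ≈ -2.1081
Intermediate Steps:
T = 0 (T = 0*(⅙) = 0)
F(N) = 3*(10 + N)/(21 + N) (F(N) = 3*((N + 10)/(N + 21)) = 3*((10 + N)/(21 + N)) = 3*(10 + N)/(21 + N))
-F((4 + T)²) = -3*(10 + (4 + 0)²)/(21 + (4 + 0)²) = -3*(10 + 4²)/(21 + 4²) = -3*(10 + 16)/(21 + 16) = -3*26/37 = -1*78/37 = -78/37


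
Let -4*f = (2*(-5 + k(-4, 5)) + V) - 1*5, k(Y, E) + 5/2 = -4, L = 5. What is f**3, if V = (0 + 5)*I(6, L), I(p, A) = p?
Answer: -1/8 ≈ -0.12500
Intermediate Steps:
k(Y, E) = -13/2 (k(Y, E) = -5/2 - 4 = -13/2)
V = 30 (V = (0 + 5)*6 = 5*6 = 30)
f = -1/2 (f = -((2*(-5 - 13/2) + 30) - 1*5)/4 = -((2*(-23/2) + 30) - 5)/4 = -((-23 + 30) - 5)/4 = -(7 - 5)/4 = -1/4*2 = -1/2 ≈ -0.50000)
f**3 = (-1/2)**3 = -1/8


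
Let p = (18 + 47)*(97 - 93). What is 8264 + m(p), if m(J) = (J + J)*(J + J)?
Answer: 278664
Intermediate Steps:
p = 260 (p = 65*4 = 260)
m(J) = 4*J² (m(J) = (2*J)*(2*J) = 4*J²)
8264 + m(p) = 8264 + 4*260² = 8264 + 4*67600 = 8264 + 270400 = 278664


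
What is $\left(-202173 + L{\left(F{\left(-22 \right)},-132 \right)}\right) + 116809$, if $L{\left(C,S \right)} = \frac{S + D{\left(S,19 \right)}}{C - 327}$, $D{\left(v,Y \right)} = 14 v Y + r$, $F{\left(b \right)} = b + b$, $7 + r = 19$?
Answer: $- \frac{31634812}{371} \approx -85269.0$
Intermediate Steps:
$r = 12$ ($r = -7 + 19 = 12$)
$F{\left(b \right)} = 2 b$
$D{\left(v,Y \right)} = 12 + 14 Y v$ ($D{\left(v,Y \right)} = 14 v Y + 12 = 14 Y v + 12 = 12 + 14 Y v$)
$L{\left(C,S \right)} = \frac{12 + 267 S}{-327 + C}$ ($L{\left(C,S \right)} = \frac{S + \left(12 + 14 \cdot 19 S\right)}{C - 327} = \frac{S + \left(12 + 266 S\right)}{-327 + C} = \frac{12 + 267 S}{-327 + C}$)
$\left(-202173 + L{\left(F{\left(-22 \right)},-132 \right)}\right) + 116809 = \left(-202173 + \frac{3 \left(4 + 89 \left(-132\right)\right)}{-327 + 2 \left(-22\right)}\right) + 116809 = \left(-202173 + \frac{3 \left(4 - 11748\right)}{-327 - 44}\right) + 116809 = \left(-202173 + 3 \frac{1}{-371} \left(-11744\right)\right) + 116809 = \left(-202173 + 3 \left(- \frac{1}{371}\right) \left(-11744\right)\right) + 116809 = \left(-202173 + \frac{35232}{371}\right) + 116809 = - \frac{74970951}{371} + 116809 = - \frac{31634812}{371}$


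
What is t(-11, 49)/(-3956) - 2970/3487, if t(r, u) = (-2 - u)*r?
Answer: -1245957/1254052 ≈ -0.99354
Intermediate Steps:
t(r, u) = r*(-2 - u)
t(-11, 49)/(-3956) - 2970/3487 = -1*(-11)*(2 + 49)/(-3956) - 2970/3487 = -1*(-11)*51*(-1/3956) - 2970*1/3487 = 561*(-1/3956) - 270/317 = -561/3956 - 270/317 = -1245957/1254052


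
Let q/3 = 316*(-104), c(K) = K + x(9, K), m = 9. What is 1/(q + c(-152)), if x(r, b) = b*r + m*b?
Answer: -1/101480 ≈ -9.8542e-6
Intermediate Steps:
x(r, b) = 9*b + b*r (x(r, b) = b*r + 9*b = 9*b + b*r)
c(K) = 19*K (c(K) = K + K*(9 + 9) = K + K*18 = K + 18*K = 19*K)
q = -98592 (q = 3*(316*(-104)) = 3*(-32864) = -98592)
1/(q + c(-152)) = 1/(-98592 + 19*(-152)) = 1/(-98592 - 2888) = 1/(-101480) = -1/101480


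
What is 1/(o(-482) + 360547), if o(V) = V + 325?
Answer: 1/360390 ≈ 2.7748e-6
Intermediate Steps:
o(V) = 325 + V
1/(o(-482) + 360547) = 1/((325 - 482) + 360547) = 1/(-157 + 360547) = 1/360390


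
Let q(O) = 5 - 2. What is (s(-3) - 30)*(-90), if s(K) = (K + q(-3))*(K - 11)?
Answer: 2700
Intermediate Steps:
q(O) = 3
s(K) = (-11 + K)*(3 + K) (s(K) = (K + 3)*(K - 11) = (3 + K)*(-11 + K) = (-11 + K)*(3 + K))
(s(-3) - 30)*(-90) = ((-33 + (-3)² - 8*(-3)) - 30)*(-90) = ((-33 + 9 + 24) - 30)*(-90) = (0 - 30)*(-90) = -30*(-90) = 2700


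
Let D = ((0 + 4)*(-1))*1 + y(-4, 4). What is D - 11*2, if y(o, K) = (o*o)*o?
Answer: -90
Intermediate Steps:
y(o, K) = o**3 (y(o, K) = o**2*o = o**3)
D = -68 (D = ((0 + 4)*(-1))*1 + (-4)**3 = (4*(-1))*1 - 64 = -4*1 - 64 = -4 - 64 = -68)
D - 11*2 = -68 - 11*2 = -68 - 22 = -90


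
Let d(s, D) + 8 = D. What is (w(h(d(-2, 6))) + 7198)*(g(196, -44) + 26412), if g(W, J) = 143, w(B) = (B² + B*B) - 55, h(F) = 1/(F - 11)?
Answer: 32056372795/169 ≈ 1.8968e+8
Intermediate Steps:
d(s, D) = -8 + D
h(F) = 1/(-11 + F)
w(B) = -55 + 2*B² (w(B) = (B² + B²) - 55 = 2*B² - 55 = -55 + 2*B²)
(w(h(d(-2, 6))) + 7198)*(g(196, -44) + 26412) = ((-55 + 2*(1/(-11 + (-8 + 6)))²) + 7198)*(143 + 26412) = ((-55 + 2*(1/(-11 - 2))²) + 7198)*26555 = ((-55 + 2*(1/(-13))²) + 7198)*26555 = ((-55 + 2*(-1/13)²) + 7198)*26555 = ((-55 + 2*(1/169)) + 7198)*26555 = ((-55 + 2/169) + 7198)*26555 = (-9293/169 + 7198)*26555 = (1207169/169)*26555 = 32056372795/169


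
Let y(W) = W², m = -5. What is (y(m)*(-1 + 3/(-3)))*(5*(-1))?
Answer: 250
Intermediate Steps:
(y(m)*(-1 + 3/(-3)))*(5*(-1)) = ((-5)²*(-1 + 3/(-3)))*(5*(-1)) = (25*(-1 + 3*(-⅓)))*(-5) = (25*(-1 - 1))*(-5) = (25*(-2))*(-5) = -50*(-5) = 250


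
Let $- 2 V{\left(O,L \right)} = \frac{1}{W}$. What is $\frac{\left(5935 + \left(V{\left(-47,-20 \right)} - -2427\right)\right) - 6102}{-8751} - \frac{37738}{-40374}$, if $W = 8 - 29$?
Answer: $\frac{557664419}{824396706} \approx 0.67645$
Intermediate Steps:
$W = -21$
$V{\left(O,L \right)} = \frac{1}{42}$ ($V{\left(O,L \right)} = - \frac{1}{2 \left(-21\right)} = \left(- \frac{1}{2}\right) \left(- \frac{1}{21}\right) = \frac{1}{42}$)
$\frac{\left(5935 + \left(V{\left(-47,-20 \right)} - -2427\right)\right) - 6102}{-8751} - \frac{37738}{-40374} = \frac{\left(5935 + \left(\frac{1}{42} - -2427\right)\right) - 6102}{-8751} - \frac{37738}{-40374} = \left(\left(5935 + \left(\frac{1}{42} + 2427\right)\right) - 6102\right) \left(- \frac{1}{8751}\right) - - \frac{18869}{20187} = \left(\left(5935 + \frac{101935}{42}\right) - 6102\right) \left(- \frac{1}{8751}\right) + \frac{18869}{20187} = \left(\frac{351205}{42} - 6102\right) \left(- \frac{1}{8751}\right) + \frac{18869}{20187} = \frac{94921}{42} \left(- \frac{1}{8751}\right) + \frac{18869}{20187} = - \frac{94921}{367542} + \frac{18869}{20187} = \frac{557664419}{824396706}$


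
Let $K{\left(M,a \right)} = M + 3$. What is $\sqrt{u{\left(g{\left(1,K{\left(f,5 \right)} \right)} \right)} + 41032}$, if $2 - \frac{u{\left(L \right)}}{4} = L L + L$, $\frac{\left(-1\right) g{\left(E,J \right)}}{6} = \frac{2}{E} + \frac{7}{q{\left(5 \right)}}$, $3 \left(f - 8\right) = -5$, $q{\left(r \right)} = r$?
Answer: $\frac{2 \sqrt{246606}}{5} \approx 198.64$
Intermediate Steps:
$f = \frac{19}{3}$ ($f = 8 + \frac{1}{3} \left(-5\right) = 8 - \frac{5}{3} = \frac{19}{3} \approx 6.3333$)
$K{\left(M,a \right)} = 3 + M$
$g{\left(E,J \right)} = - \frac{42}{5} - \frac{12}{E}$ ($g{\left(E,J \right)} = - 6 \left(\frac{2}{E} + \frac{7}{5}\right) = - 6 \left(\frac{7}{5} + \frac{2}{E}\right) = - \frac{42}{5} - \frac{12}{E}$)
$u{\left(L \right)} = 8 - 4 L - 4 L^{2}$ ($u{\left(L \right)} = 8 - 4 \left(L L + L\right) = 8 - 4 \left(L^{2} + L\right) = 8 - 4 \left(L + L^{2}\right) = 8 - \left(4 L + 4 L^{2}\right) = 8 - 4 L - 4 L^{2}$)
$\sqrt{u{\left(g{\left(1,K{\left(f,5 \right)} \right)} \right)} + 41032} = \sqrt{\left(8 - 4 \left(- \frac{42}{5} - \frac{12}{1}\right) - 4 \left(- \frac{42}{5} - \frac{12}{1}\right)^{2}\right) + 41032} = \sqrt{\left(8 - 4 \left(- \frac{42}{5} - 12\right) - 4 \left(- \frac{42}{5} - 12\right)^{2}\right) + 41032} = \sqrt{\left(8 - - \frac{408}{5} - 4 \left(- \frac{102}{5}\right)^{2}\right) + 41032} = \sqrt{\left(8 + \frac{408}{5} - \frac{41616}{25}\right) + 41032} = \sqrt{- \frac{39376}{25} + 41032} = \sqrt{\frac{986424}{25}} = \frac{2 \sqrt{246606}}{5}$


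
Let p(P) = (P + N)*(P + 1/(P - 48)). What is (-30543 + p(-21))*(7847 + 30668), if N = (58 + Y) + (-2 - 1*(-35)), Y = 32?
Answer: -28955153335/23 ≈ -1.2589e+9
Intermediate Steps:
N = 123 (N = (58 + 32) + (-2 - 1*(-35)) = 90 + (-2 + 35) = 90 + 33 = 123)
p(P) = (123 + P)*(P + 1/(-48 + P)) (p(P) = (P + 123)*(P + 1/(P - 48)) = (123 + P)*(P + 1/(-48 + P)))
(-30543 + p(-21))*(7847 + 30668) = (-30543 + (123 + (-21)³ - 5903*(-21) + 75*(-21)²)/(-48 - 21))*(7847 + 30668) = (-30543 + (123 - 9261 + 123963 + 75*441)/(-69))*38515 = (-30543 - (123 - 9261 + 123963 + 33075)/69)*38515 = (-30543 - 1/69*147900)*38515 = (-30543 - 49300/23)*38515 = -751789/23*38515 = -28955153335/23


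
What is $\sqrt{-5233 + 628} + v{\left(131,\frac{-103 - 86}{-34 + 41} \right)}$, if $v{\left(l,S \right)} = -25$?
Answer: $-25 + i \sqrt{4605} \approx -25.0 + 67.86 i$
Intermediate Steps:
$\sqrt{-5233 + 628} + v{\left(131,\frac{-103 - 86}{-34 + 41} \right)} = \sqrt{-5233 + 628} - 25 = \sqrt{-4605} - 25 = i \sqrt{4605} - 25 = -25 + i \sqrt{4605}$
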